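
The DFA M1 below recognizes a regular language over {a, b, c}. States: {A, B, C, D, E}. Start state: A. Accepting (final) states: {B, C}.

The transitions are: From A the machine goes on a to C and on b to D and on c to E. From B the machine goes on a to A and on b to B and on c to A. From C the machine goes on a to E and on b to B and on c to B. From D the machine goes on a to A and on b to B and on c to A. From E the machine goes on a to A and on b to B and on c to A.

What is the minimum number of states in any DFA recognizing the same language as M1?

Initial partition by acceptance: {B,C} | {A,D,E}.
On input c, block {B,C} splits into {B} and {C}.
On input a, block {A,D,E} splits into {D,E} and {A}.
The partition is now stable with 4 blocks: {B} | {D,E} | {C} | {A}.

4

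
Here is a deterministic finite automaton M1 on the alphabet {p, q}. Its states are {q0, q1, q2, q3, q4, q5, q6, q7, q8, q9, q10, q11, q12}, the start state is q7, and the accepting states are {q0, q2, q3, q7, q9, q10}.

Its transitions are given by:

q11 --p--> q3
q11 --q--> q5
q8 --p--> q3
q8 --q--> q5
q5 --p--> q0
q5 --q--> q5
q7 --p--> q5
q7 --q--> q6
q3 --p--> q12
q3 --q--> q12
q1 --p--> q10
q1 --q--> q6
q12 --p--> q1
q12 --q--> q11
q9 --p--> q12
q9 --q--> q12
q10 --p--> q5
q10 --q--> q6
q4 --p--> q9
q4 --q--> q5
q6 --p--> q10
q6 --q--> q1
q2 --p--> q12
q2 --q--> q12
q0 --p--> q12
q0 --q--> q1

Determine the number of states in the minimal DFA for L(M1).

7

States {q2,q4,q8,q9} cannot be reached from the start state, so discard them.
Start with accepting vs non-accepting: {q0,q3,q7,q10} | {q1,q5,q6,q11,q12}.
On input p, block {q1,q5,q6,q11,q12} splits into {q1,q5,q6,q11} and {q12}.
Split {q0,q3,q7,q10} by δ(·,p) → {q0,q3} and {q7,q10}.
Split {q0,q3} by δ(·,q) → {q0} and {q3}.
Split {q1,q5,q6,q11} by δ(·,p) → {q1,q6} and {q5} and {q11}.
No further refinement is possible. Final partition (7 blocks): {q0} | {q1,q6} | {q12} | {q7,q10} | {q3} | {q5} | {q11}.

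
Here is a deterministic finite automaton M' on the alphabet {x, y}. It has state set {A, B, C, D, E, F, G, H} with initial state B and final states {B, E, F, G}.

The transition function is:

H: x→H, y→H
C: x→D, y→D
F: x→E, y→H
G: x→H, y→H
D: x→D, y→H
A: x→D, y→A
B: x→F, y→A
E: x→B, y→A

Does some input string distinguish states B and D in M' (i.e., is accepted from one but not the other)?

Yes

Reachable states from the start: {A,B,D,E,F,H}. Unreachable: {C,G} — drop them.
P0 = {B,E,F} | {A,D,H}.
No further refinement is possible. Final partition (2 blocks): {B,E,F} | {A,D,H}.
B and D end up in different blocks, so they are distinguishable. For instance, the string 'ε' is accepted from only B.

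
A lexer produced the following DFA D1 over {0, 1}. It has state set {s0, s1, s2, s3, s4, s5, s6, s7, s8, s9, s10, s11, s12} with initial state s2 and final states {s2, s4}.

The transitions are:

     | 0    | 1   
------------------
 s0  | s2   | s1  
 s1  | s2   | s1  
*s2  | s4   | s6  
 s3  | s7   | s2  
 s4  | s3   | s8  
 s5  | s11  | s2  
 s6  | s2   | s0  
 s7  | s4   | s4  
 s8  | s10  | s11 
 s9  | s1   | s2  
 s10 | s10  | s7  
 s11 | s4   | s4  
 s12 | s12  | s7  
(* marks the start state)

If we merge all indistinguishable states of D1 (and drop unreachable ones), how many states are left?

6

First remove the unreachable states {s5,s9,s12}; 10 states remain.
Start with accepting vs non-accepting: {s2,s4} | {s0,s1,s3,s6,s7,s8,s10,s11}.
Refine {s2,s4} on symbol 0: members go to different blocks, giving {s2} and {s4}.
On input 0, block {s0,s1,s3,s6,s7,s8,s10,s11} splits into {s0,s1,s6} and {s3,s8,s10} and {s7,s11}.
On input 0, block {s3,s8,s10} splits into {s8,s10} and {s3}.
The partition is now stable with 6 blocks: {s2} | {s0,s1,s6} | {s4} | {s8,s10} | {s7,s11} | {s3}.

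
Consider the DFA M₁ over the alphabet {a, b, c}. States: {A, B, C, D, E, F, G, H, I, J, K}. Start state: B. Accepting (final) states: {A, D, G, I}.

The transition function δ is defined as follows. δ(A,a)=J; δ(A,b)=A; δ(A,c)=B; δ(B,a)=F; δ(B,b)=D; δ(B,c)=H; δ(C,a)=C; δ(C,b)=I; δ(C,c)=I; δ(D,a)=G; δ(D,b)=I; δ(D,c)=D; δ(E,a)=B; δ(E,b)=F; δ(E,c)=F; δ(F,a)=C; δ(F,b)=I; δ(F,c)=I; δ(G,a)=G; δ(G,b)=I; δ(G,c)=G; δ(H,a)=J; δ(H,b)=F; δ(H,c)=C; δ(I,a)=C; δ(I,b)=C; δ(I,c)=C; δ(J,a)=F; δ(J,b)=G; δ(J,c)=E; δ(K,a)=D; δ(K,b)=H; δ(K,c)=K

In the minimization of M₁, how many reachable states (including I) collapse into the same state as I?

Reachable states from the start: {B,C,D,E,F,G,H,I,J}. Unreachable: {A,K} — drop them.
P0 = {D,G,I} | {B,C,E,F,H,J}.
Refine {D,G,I} on symbol a: members go to different blocks, giving {D,G} and {I}.
On input b, block {B,C,E,F,H,J} splits into {B,J} and {C,F} and {E,H}.
No further refinement is possible. Final partition (5 blocks): {D,G} | {B,J} | {I} | {C,F} | {E,H}.
The equivalence class containing I is {I}, of size 1.

1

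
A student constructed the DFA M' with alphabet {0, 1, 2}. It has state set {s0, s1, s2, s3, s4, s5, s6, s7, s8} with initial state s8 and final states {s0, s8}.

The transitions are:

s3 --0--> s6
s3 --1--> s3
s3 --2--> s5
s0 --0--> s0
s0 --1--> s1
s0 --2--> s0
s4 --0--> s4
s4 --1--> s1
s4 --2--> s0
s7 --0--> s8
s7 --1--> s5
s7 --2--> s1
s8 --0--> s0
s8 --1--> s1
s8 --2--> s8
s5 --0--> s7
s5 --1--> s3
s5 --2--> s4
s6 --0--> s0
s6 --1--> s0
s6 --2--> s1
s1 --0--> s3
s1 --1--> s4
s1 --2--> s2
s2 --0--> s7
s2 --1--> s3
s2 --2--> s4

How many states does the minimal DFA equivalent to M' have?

All states are reachable from the start state.
P0 = {s0,s8} | {s1,s2,s3,s4,s5,s6,s7}.
Split {s1,s2,s3,s4,s5,s6,s7} by δ(·,0) → {s1,s2,s3,s4,s5} and {s6,s7}.
Split {s1,s2,s3,s4,s5} by δ(·,0) → {s2,s3,s5} and {s1,s4}.
Split {s2,s3,s5} by δ(·,2) → {s2,s5} and {s3}.
On input 1, block {s6,s7} splits into {s6} and {s7}.
Split {s1,s4} by δ(·,0) → {s1} and {s4}.
Stable partition: {s0,s8} | {s2,s5} | {s6} | {s1} | {s3} | {s7} | {s4} — 7 equivalence classes.

7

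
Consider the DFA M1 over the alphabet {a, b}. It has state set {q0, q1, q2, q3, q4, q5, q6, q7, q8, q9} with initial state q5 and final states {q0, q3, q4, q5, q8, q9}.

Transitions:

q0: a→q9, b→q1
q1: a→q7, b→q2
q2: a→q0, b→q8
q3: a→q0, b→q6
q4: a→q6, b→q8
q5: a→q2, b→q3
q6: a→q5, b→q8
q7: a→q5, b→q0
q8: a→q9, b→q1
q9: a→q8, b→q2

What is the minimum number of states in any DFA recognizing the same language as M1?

7

First remove the unreachable states {q4}; 9 states remain.
P0 = {q0,q3,q5,q8,q9} | {q1,q2,q6,q7}.
Split {q0,q3,q5,q8,q9} by δ(·,a) → {q0,q3,q8,q9} and {q5}.
On input a, block {q1,q2,q6,q7} splits into {q6,q7} and {q1} and {q2}.
On input b, block {q0,q3,q8,q9} splits into {q0,q8} and {q3} and {q9}.
Stable partition: {q0,q8} | {q6,q7} | {q5} | {q1} | {q2} | {q3} | {q9} — 7 equivalence classes.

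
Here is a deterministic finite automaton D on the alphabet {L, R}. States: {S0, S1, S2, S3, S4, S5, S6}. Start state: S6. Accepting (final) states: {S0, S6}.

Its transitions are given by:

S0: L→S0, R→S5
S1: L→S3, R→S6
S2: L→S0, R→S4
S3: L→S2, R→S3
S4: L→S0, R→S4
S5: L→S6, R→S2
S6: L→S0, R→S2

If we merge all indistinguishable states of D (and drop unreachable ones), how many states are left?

2

Reachable states from the start: {S0,S2,S4,S5,S6}. Unreachable: {S1,S3} — drop them.
Initial partition by acceptance: {S0,S6} | {S2,S4,S5}.
Stable partition: {S0,S6} | {S2,S4,S5} — 2 equivalence classes.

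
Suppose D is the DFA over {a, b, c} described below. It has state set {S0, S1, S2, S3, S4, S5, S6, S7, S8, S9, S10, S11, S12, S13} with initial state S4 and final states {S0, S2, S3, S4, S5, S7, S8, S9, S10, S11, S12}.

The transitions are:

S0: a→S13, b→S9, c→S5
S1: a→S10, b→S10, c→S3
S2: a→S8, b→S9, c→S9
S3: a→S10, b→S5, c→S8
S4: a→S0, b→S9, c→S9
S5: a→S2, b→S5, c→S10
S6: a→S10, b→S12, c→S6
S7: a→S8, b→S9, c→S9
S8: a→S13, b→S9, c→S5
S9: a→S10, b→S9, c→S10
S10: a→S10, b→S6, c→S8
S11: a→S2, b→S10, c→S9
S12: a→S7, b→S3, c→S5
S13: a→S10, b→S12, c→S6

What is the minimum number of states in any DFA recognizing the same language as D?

8

First remove the unreachable states {S1,S11}; 12 states remain.
P0 = {S0,S2,S3,S4,S5,S7,S8,S9,S10,S12} | {S6,S13}.
On input a, block {S0,S2,S3,S4,S5,S7,S8,S9,S10,S12} splits into {S2,S3,S4,S5,S7,S9,S10,S12} and {S0,S8}.
On input a, block {S2,S3,S4,S5,S7,S9,S10,S12} splits into {S3,S5,S9,S10,S12} and {S2,S4,S7}.
On input a, block {S3,S5,S9,S10,S12} splits into {S3,S9,S10} and {S5,S12}.
On input b, block {S3,S9,S10} splits into {S3} and {S9} and {S10}.
On input b, block {S5,S12} splits into {S5} and {S12}.
The partition is now stable with 8 blocks: {S3} | {S6,S13} | {S0,S8} | {S2,S4,S7} | {S5} | {S9} | {S10} | {S12}.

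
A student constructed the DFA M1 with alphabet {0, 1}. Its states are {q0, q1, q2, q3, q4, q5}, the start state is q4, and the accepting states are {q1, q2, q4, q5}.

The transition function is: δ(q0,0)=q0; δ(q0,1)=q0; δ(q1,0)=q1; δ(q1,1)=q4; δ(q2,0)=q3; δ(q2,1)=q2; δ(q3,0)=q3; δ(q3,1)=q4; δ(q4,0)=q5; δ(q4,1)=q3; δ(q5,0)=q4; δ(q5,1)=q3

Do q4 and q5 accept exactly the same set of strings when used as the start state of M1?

Yes

Reachable states from the start: {q3,q4,q5}. Unreachable: {q0,q1,q2} — drop them.
P0 = {q4,q5} | {q3}.
Stable partition: {q4,q5} | {q3} — 2 equivalence classes.
q4 and q5 lie in the same block of the stable partition, so they are equivalent — no string distinguishes them.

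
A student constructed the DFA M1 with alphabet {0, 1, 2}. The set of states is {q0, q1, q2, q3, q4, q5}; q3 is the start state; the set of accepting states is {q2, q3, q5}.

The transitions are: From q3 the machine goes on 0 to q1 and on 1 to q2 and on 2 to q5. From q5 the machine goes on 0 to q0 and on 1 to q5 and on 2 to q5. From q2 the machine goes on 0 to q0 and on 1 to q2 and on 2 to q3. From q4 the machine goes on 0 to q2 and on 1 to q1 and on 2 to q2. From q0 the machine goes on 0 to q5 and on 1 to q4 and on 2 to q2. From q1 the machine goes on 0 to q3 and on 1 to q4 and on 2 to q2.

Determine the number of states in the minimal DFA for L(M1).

P0 = {q2,q3,q5} | {q0,q1,q4}.
Stable partition: {q2,q3,q5} | {q0,q1,q4} — 2 equivalence classes.

2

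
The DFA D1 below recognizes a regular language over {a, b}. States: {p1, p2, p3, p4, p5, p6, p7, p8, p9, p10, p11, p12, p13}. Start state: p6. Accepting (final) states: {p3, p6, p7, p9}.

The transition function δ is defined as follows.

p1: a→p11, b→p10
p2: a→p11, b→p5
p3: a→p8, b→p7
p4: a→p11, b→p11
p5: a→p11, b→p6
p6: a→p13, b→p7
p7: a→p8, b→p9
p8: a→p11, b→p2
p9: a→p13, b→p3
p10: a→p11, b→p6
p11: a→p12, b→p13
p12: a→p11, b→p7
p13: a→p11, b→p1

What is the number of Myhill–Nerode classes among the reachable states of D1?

States {p4} cannot be reached from the start state, so discard them.
P0 = {p3,p6,p7,p9} | {p1,p2,p5,p8,p10,p11,p12,p13}.
Split {p1,p2,p5,p8,p10,p11,p12,p13} by δ(·,b) → {p1,p2,p8,p11,p13} and {p5,p10,p12}.
Split {p1,p2,p8,p11,p13} by δ(·,a) → {p1,p2,p8,p13} and {p11}.
On input b, block {p1,p2,p8,p13} splits into {p1,p2} and {p8,p13}.
The partition is now stable with 5 blocks: {p3,p6,p7,p9} | {p1,p2} | {p5,p10,p12} | {p11} | {p8,p13}.

5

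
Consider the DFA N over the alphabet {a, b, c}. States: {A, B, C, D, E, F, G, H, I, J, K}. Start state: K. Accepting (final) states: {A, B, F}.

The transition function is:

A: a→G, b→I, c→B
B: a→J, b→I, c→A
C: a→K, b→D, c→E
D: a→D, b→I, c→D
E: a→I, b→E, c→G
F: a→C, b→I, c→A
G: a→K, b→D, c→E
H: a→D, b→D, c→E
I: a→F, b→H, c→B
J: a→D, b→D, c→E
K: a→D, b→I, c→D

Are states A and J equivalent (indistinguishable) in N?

No

All states are reachable from the start state.
Start with accepting vs non-accepting: {A,B,F} | {C,D,E,G,H,I,J,K}.
On input a, block {C,D,E,G,H,I,J,K} splits into {C,D,E,G,H,J,K} and {I}.
Split {C,D,E,G,H,J,K} by δ(·,a) → {C,D,G,H,J,K} and {E}.
Refine {C,D,G,H,J,K} on symbol b: members go to different blocks, giving {C,G,H,J} and {D,K}.
Stable partition: {A,B,F} | {C,G,H,J} | {I} | {E} | {D,K} — 5 equivalence classes.
A and J end up in different blocks, so they are distinguishable. For instance, the string 'ε' is accepted from only A.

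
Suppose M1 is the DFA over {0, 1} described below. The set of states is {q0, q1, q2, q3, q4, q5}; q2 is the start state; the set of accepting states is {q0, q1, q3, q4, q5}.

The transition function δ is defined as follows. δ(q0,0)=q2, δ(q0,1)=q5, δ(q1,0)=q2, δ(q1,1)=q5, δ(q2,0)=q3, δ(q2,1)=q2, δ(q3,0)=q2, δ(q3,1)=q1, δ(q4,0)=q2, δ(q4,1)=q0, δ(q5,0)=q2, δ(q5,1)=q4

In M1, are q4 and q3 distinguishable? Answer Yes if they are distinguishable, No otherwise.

Every state is reachable, so we keep all 6.
Initial partition by acceptance: {q0,q1,q3,q4,q5} | {q2}.
The partition is now stable with 2 blocks: {q0,q1,q3,q4,q5} | {q2}.
q4 and q3 lie in the same block of the stable partition, so they are equivalent — no string distinguishes them.

No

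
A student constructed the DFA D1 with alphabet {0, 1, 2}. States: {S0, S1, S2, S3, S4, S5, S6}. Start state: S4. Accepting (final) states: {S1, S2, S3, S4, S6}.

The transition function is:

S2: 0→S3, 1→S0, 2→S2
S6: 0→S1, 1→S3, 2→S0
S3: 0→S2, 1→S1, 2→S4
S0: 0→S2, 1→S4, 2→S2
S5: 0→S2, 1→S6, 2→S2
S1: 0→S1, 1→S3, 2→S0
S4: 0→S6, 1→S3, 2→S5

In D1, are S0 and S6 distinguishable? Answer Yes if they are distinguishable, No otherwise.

Yes

All states are reachable from the start state.
Initial partition by acceptance: {S1,S2,S3,S4,S6} | {S0,S5}.
Split {S1,S2,S3,S4,S6} by δ(·,1) → {S1,S3,S4,S6} and {S2}.
On input 0, block {S1,S3,S4,S6} splits into {S1,S4,S6} and {S3}.
Stable partition: {S1,S4,S6} | {S0,S5} | {S2} | {S3} — 4 equivalence classes.
S0 and S6 end up in different blocks, so they are distinguishable. For instance, the string 'ε' is accepted from only S6.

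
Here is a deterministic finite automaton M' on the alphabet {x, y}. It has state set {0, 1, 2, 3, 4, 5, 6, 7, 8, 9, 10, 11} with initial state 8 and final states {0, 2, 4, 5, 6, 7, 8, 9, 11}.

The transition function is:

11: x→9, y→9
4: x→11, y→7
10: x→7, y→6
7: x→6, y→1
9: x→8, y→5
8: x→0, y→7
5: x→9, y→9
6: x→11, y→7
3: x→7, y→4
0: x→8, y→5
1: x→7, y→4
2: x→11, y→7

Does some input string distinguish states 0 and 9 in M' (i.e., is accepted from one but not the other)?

No

States {2,3,10} cannot be reached from the start state, so discard them.
P0 = {0,4,5,6,7,8,9,11} | {1}.
On input y, block {0,4,5,6,7,8,9,11} splits into {0,4,5,6,8,9,11} and {7}.
Split {0,4,5,6,8,9,11} by δ(·,y) → {0,5,9,11} and {4,6,8}.
Split {0,5,9,11} by δ(·,x) → {0,9} and {5,11}.
On input x, block {4,6,8} splits into {4,6} and {8}.
No further refinement is possible. Final partition (6 blocks): {0,9} | {1} | {7} | {4,6} | {5,11} | {8}.
0 and 9 lie in the same block of the stable partition, so they are equivalent — no string distinguishes them.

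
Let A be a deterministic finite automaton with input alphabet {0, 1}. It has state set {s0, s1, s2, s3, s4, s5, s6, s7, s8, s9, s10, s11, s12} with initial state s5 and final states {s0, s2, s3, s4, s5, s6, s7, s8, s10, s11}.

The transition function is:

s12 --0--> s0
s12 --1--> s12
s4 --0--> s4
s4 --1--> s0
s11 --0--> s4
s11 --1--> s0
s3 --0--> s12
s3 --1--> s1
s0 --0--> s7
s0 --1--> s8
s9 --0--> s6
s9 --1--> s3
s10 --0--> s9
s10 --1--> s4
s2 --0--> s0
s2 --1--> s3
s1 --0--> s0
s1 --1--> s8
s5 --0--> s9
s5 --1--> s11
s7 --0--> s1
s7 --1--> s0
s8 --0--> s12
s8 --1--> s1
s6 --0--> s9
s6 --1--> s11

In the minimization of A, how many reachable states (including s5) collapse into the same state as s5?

First remove the unreachable states {s2,s10}; 11 states remain.
Start with accepting vs non-accepting: {s0,s3,s4,s5,s6,s7,s8,s11} | {s1,s9,s12}.
On input 0, block {s0,s3,s4,s5,s6,s7,s8,s11} splits into {s3,s5,s6,s7,s8} and {s0,s4,s11}.
On input 1, block {s3,s5,s6,s7,s8} splits into {s5,s6,s7} and {s3,s8}.
Refine {s1,s9,s12} on symbol 0: members go to different blocks, giving {s1,s12} and {s9}.
Refine {s5,s6,s7} on symbol 0: members go to different blocks, giving {s5,s6} and {s7}.
Refine {s1,s12} on symbol 1: members go to different blocks, giving {s1} and {s12}.
Split {s0,s4,s11} by δ(·,0) → {s4,s11} and {s0}.
The partition is now stable with 8 blocks: {s5,s6} | {s1} | {s4,s11} | {s3,s8} | {s9} | {s7} | {s12} | {s0}.
The equivalence class containing s5 is {s5,s6}, of size 2.

2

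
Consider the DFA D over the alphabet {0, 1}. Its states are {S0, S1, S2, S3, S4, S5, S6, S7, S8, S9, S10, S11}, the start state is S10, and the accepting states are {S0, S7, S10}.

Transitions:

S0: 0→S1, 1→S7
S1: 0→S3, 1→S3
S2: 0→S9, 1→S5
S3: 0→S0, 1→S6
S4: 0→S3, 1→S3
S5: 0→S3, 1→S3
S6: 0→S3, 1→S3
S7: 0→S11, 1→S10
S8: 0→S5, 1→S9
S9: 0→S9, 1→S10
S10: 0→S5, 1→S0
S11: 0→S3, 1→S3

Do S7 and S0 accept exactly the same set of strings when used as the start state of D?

Yes

States {S2,S4,S8,S9} cannot be reached from the start state, so discard them.
Initial partition by acceptance: {S0,S7,S10} | {S1,S3,S5,S6,S11}.
Split {S1,S3,S5,S6,S11} by δ(·,0) → {S1,S5,S6,S11} and {S3}.
Stable partition: {S0,S7,S10} | {S1,S5,S6,S11} | {S3} — 3 equivalence classes.
S7 and S0 lie in the same block of the stable partition, so they are equivalent — no string distinguishes them.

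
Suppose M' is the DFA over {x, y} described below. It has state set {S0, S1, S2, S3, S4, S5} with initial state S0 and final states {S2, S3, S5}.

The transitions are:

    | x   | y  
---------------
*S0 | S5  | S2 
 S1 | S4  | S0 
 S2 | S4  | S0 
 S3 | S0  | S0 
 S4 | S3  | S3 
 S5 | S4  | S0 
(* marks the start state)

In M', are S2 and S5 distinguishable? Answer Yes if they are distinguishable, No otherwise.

States {S1} cannot be reached from the start state, so discard them.
P0 = {S2,S3,S5} | {S0,S4}.
No further refinement is possible. Final partition (2 blocks): {S2,S3,S5} | {S0,S4}.
S2 and S5 lie in the same block of the stable partition, so they are equivalent — no string distinguishes them.

No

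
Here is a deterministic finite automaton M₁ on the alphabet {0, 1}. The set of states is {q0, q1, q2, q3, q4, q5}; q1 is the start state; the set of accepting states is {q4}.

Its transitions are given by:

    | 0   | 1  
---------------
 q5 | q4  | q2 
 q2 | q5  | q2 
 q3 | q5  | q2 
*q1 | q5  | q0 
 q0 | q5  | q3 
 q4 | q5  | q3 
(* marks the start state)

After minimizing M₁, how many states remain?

Every state is reachable, so we keep all 6.
Start with accepting vs non-accepting: {q4} | {q0,q1,q2,q3,q5}.
Split {q0,q1,q2,q3,q5} by δ(·,0) → {q0,q1,q2,q3} and {q5}.
The partition is now stable with 3 blocks: {q4} | {q0,q1,q2,q3} | {q5}.

3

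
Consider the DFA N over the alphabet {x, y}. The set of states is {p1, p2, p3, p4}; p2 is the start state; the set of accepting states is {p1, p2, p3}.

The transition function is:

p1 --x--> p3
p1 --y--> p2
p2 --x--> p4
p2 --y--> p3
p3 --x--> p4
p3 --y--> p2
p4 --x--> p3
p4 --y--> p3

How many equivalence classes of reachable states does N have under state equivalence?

2

Reachable states from the start: {p2,p3,p4}. Unreachable: {p1} — drop them.
Start with accepting vs non-accepting: {p2,p3} | {p4}.
The partition is now stable with 2 blocks: {p2,p3} | {p4}.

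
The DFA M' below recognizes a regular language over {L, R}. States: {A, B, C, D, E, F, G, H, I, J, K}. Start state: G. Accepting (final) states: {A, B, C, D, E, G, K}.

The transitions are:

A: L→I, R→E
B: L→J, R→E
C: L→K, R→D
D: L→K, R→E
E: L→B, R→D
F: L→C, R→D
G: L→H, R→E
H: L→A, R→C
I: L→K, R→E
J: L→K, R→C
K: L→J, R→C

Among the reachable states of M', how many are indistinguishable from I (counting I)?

3

First remove the unreachable states {F}; 10 states remain.
Initial partition by acceptance: {A,B,C,D,E,G,K} | {H,I,J}.
Split {A,B,C,D,E,G,K} by δ(·,L) → {A,B,G,K} and {C,D,E}.
No further refinement is possible. Final partition (3 blocks): {A,B,G,K} | {H,I,J} | {C,D,E}.
State I belongs to the block {H,I,J}, which has 3 states.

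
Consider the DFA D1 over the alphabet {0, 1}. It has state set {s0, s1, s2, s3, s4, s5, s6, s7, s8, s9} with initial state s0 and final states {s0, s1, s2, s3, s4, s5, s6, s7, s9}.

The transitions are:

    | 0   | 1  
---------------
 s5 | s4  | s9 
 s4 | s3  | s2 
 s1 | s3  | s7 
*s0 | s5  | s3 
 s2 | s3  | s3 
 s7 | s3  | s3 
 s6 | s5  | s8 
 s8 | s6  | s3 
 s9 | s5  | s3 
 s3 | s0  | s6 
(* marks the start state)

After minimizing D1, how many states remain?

First remove the unreachable states {s1,s7}; 8 states remain.
Initial partition by acceptance: {s0,s2,s3,s4,s5,s6,s9} | {s8}.
Split {s0,s2,s3,s4,s5,s6,s9} by δ(·,1) → {s0,s2,s3,s4,s5,s9} and {s6}.
On input 1, block {s0,s2,s3,s4,s5,s9} splits into {s0,s2,s4,s5,s9} and {s3}.
Refine {s0,s2,s4,s5,s9} on symbol 0: members go to different blocks, giving {s0,s5,s9} and {s2,s4}.
Refine {s0,s5,s9} on symbol 0: members go to different blocks, giving {s0,s9} and {s5}.
Refine {s2,s4} on symbol 1: members go to different blocks, giving {s2} and {s4}.
The partition is now stable with 7 blocks: {s0,s9} | {s8} | {s6} | {s3} | {s2} | {s5} | {s4}.

7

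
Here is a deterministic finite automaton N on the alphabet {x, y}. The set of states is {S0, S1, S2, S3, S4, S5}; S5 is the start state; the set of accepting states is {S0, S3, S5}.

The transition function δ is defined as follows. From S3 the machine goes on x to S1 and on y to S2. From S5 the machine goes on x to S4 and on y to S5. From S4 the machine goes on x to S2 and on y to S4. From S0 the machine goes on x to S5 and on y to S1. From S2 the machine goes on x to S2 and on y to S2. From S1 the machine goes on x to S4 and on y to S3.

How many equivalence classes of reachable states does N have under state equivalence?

2

States {S0,S1,S3} cannot be reached from the start state, so discard them.
P0 = {S5} | {S2,S4}.
No further refinement is possible. Final partition (2 blocks): {S5} | {S2,S4}.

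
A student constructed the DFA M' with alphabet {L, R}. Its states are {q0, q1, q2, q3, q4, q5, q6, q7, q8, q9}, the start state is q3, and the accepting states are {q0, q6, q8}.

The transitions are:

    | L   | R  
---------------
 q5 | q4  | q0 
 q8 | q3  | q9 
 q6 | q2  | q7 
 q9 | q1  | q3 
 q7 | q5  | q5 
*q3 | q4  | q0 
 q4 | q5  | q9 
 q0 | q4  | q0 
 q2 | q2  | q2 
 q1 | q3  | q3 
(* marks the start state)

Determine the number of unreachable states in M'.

4

Starting at q3 and following transitions, the reachable set is {q0, q1, q3, q4, q5, q9}. That leaves q2, q6, q7, q8 unreachable — 4 in total.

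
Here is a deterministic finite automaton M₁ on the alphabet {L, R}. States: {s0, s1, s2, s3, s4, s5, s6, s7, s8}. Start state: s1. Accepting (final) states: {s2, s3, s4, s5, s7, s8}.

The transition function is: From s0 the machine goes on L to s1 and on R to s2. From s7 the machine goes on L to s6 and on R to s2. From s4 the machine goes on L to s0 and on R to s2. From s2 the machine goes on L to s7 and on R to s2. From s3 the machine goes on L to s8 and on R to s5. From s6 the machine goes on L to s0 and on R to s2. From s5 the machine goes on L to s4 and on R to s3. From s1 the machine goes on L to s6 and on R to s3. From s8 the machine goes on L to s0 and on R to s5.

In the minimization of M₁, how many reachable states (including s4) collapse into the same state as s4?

All states are reachable from the start state.
Start with accepting vs non-accepting: {s2,s3,s4,s5,s7,s8} | {s0,s1,s6}.
Refine {s2,s3,s4,s5,s7,s8} on symbol L: members go to different blocks, giving {s2,s3,s5} and {s4,s7,s8}.
Stable partition: {s2,s3,s5} | {s0,s1,s6} | {s4,s7,s8} — 3 equivalence classes.
State s4 belongs to the block {s4,s7,s8}, which has 3 states.

3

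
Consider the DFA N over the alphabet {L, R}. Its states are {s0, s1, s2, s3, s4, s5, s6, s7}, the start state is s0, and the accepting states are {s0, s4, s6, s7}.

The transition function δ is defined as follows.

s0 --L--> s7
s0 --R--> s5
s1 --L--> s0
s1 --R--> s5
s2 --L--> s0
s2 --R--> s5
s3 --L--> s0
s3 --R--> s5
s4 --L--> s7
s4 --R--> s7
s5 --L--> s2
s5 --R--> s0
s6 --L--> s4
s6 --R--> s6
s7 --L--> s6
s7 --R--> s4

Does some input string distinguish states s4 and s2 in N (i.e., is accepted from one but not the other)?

Reachable states from the start: {s0,s2,s4,s5,s6,s7}. Unreachable: {s1,s3} — drop them.
Initial partition by acceptance: {s0,s4,s6,s7} | {s2,s5}.
On input R, block {s0,s4,s6,s7} splits into {s4,s6,s7} and {s0}.
Split {s2,s5} by δ(·,L) → {s2} and {s5}.
No further refinement is possible. Final partition (4 blocks): {s4,s6,s7} | {s2} | {s0} | {s5}.
s4 and s2 end up in different blocks, so they are distinguishable. For instance, the string 'ε' is accepted from only s4.

Yes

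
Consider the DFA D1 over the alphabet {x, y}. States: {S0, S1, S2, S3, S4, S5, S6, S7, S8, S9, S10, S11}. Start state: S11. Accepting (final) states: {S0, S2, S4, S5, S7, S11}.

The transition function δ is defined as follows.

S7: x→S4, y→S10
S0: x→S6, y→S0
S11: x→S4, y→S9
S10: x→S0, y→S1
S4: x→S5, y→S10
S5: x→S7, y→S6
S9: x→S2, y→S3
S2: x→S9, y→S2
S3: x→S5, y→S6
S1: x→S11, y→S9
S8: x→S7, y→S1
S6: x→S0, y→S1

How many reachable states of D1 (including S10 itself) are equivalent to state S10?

3

Reachable states from the start: {S0,S1,S2,S3,S4,S5,S6,S7,S9,S10,S11}. Unreachable: {S8} — drop them.
Start with accepting vs non-accepting: {S0,S2,S4,S5,S7,S11} | {S1,S3,S6,S9,S10}.
Split {S0,S2,S4,S5,S7,S11} by δ(·,x) → {S4,S5,S7,S11} and {S0,S2}.
Refine {S1,S3,S6,S9,S10} on symbol x: members go to different blocks, giving {S6,S9,S10} and {S1,S3}.
The partition is now stable with 4 blocks: {S4,S5,S7,S11} | {S6,S9,S10} | {S0,S2} | {S1,S3}.
State S10 belongs to the block {S6,S9,S10}, which has 3 states.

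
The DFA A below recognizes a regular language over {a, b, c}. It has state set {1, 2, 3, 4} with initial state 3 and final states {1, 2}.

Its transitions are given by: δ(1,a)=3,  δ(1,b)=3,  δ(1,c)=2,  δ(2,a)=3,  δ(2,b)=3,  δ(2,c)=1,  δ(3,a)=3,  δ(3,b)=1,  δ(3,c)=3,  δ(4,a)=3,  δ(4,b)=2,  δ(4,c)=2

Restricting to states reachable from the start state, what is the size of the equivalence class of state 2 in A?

States {4} cannot be reached from the start state, so discard them.
Start with accepting vs non-accepting: {1,2} | {3}.
Stable partition: {1,2} | {3} — 2 equivalence classes.
State 2 belongs to the block {1,2}, which has 2 states.

2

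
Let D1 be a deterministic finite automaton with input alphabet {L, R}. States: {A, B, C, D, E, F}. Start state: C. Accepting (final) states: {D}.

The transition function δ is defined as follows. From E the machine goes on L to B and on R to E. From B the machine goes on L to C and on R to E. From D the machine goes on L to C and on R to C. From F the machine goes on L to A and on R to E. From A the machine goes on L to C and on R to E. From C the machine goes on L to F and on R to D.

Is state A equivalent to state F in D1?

All states are reachable from the start state.
Start with accepting vs non-accepting: {D} | {A,B,C,E,F}.
Split {A,B,C,E,F} by δ(·,R) → {A,B,E,F} and {C}.
On input L, block {A,B,E,F} splits into {A,B} and {E,F}.
The partition is now stable with 4 blocks: {D} | {A,B} | {C} | {E,F}.
A and F end up in different blocks, so they are distinguishable. For instance, the string 'LR' is accepted from only A.

No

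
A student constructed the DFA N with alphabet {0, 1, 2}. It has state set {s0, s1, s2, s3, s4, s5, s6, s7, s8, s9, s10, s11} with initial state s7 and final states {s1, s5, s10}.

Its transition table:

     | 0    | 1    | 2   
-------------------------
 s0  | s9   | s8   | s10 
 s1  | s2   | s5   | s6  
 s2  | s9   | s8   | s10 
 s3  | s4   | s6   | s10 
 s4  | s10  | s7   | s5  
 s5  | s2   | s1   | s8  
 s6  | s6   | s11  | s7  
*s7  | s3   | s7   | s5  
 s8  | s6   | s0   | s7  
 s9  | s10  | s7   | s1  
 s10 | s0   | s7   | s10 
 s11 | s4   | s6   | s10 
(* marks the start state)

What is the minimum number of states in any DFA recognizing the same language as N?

6

Start with accepting vs non-accepting: {s1,s5,s10} | {s0,s2,s3,s4,s6,s7,s8,s9,s11}.
Split {s1,s5,s10} by δ(·,1) → {s1,s5} and {s10}.
Split {s0,s2,s3,s4,s6,s7,s8,s9,s11} by δ(·,0) → {s0,s2,s3,s6,s7,s8,s11} and {s4,s9}.
Refine {s0,s2,s3,s6,s7,s8,s11} on symbol 0: members go to different blocks, giving {s0,s2,s3,s11} and {s6,s7,s8}.
Refine {s6,s7,s8} on symbol 0: members go to different blocks, giving {s6,s8} and {s7}.
Stable partition: {s1,s5} | {s0,s2,s3,s11} | {s10} | {s4,s9} | {s6,s8} | {s7} — 6 equivalence classes.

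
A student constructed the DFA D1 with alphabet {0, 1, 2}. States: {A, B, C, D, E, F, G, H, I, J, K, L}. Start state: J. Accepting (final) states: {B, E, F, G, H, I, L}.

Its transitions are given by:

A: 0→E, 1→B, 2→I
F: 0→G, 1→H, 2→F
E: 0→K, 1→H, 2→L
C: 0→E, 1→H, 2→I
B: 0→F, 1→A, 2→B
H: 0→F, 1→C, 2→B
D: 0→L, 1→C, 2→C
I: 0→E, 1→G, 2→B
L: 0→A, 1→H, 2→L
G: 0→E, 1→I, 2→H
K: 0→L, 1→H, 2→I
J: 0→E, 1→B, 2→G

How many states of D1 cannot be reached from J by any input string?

1

Starting at J and following transitions, the reachable set is {A, B, C, E, F, G, H, I, J, K, L}. That leaves D unreachable — 1 in total.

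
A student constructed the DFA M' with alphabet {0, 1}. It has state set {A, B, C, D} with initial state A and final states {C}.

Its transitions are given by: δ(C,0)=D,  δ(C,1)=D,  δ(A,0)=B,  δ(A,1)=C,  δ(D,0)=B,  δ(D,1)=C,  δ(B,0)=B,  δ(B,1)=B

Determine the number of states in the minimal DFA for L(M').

Every state is reachable, so we keep all 4.
Initial partition by acceptance: {C} | {A,B,D}.
Refine {A,B,D} on symbol 1: members go to different blocks, giving {A,D} and {B}.
Stable partition: {C} | {A,D} | {B} — 3 equivalence classes.

3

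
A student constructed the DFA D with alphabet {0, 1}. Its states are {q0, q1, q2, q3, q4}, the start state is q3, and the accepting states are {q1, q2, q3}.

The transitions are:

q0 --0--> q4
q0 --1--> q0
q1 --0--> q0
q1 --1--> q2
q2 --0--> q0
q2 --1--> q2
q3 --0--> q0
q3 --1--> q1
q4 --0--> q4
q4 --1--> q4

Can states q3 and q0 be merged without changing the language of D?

Start with accepting vs non-accepting: {q1,q2,q3} | {q0,q4}.
No further refinement is possible. Final partition (2 blocks): {q1,q2,q3} | {q0,q4}.
q3 and q0 end up in different blocks, so they are distinguishable. For instance, the string 'ε' is accepted from only q3.

No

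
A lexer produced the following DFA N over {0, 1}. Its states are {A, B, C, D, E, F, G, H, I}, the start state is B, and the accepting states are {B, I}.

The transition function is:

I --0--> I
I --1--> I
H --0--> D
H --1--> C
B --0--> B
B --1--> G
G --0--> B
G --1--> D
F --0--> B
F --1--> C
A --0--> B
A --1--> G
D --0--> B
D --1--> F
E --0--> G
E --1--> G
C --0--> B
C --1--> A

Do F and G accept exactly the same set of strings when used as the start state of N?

States {E,H,I} cannot be reached from the start state, so discard them.
Initial partition by acceptance: {B} | {A,C,D,F,G}.
Stable partition: {B} | {A,C,D,F,G} — 2 equivalence classes.
F and G lie in the same block of the stable partition, so they are equivalent — no string distinguishes them.

Yes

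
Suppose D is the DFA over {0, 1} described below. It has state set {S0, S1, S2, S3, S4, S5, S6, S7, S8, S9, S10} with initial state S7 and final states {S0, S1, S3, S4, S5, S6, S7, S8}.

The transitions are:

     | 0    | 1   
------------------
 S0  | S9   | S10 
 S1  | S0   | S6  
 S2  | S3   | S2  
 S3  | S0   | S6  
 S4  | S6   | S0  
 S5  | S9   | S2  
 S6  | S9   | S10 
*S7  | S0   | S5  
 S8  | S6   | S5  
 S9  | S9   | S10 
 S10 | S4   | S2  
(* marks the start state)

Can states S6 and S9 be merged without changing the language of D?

No

States {S1,S8} cannot be reached from the start state, so discard them.
P0 = {S0,S3,S4,S5,S6,S7} | {S2,S9,S10}.
Refine {S0,S3,S4,S5,S6,S7} on symbol 0: members go to different blocks, giving {S0,S5,S6} and {S3,S4,S7}.
Refine {S2,S9,S10} on symbol 0: members go to different blocks, giving {S2,S10} and {S9}.
No further refinement is possible. Final partition (4 blocks): {S0,S5,S6} | {S2,S10} | {S3,S4,S7} | {S9}.
S6 and S9 end up in different blocks, so they are distinguishable. For instance, the string 'ε' is accepted from only S6.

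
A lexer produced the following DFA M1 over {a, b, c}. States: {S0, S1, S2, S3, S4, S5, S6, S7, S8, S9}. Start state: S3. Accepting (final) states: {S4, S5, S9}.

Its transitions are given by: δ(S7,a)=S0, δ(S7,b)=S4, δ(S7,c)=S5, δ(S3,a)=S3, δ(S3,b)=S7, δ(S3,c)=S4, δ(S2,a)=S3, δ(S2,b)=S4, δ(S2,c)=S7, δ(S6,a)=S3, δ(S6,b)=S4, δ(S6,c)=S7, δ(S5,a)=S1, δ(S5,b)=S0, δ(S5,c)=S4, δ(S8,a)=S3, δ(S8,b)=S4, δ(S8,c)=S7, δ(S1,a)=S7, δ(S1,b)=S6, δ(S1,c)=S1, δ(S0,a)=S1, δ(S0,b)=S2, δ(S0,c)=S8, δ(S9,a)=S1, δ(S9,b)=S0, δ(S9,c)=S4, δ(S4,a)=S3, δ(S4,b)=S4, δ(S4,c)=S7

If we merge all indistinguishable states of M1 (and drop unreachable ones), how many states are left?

7

Reachable states from the start: {S0,S1,S2,S3,S4,S5,S6,S7,S8}. Unreachable: {S9} — drop them.
P0 = {S4,S5} | {S0,S1,S2,S3,S6,S7,S8}.
On input b, block {S4,S5} splits into {S4} and {S5}.
Split {S0,S1,S2,S3,S6,S7,S8} by δ(·,b) → {S2,S6,S7,S8} and {S0,S1,S3}.
On input c, block {S2,S6,S7,S8} splits into {S2,S6,S8} and {S7}.
Refine {S0,S1,S3} on symbol a: members go to different blocks, giving {S0,S3} and {S1}.
Refine {S0,S3} on symbol a: members go to different blocks, giving {S0} and {S3}.
No further refinement is possible. Final partition (7 blocks): {S4} | {S2,S6,S8} | {S5} | {S0} | {S7} | {S1} | {S3}.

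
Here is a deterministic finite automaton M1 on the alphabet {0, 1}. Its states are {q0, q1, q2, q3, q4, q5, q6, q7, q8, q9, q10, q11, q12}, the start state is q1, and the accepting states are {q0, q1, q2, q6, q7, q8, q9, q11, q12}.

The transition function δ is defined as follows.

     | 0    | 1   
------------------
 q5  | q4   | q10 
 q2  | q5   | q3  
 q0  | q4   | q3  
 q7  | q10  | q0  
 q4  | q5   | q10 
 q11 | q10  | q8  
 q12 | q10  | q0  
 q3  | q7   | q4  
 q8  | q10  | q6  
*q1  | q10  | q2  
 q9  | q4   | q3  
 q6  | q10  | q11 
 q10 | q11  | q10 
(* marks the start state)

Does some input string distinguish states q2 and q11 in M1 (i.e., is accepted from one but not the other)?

First remove the unreachable states {q9,q12}; 11 states remain.
P0 = {q0,q1,q2,q6,q7,q8,q11} | {q3,q4,q5,q10}.
Split {q0,q1,q2,q6,q7,q8,q11} by δ(·,1) → {q1,q6,q7,q8,q11} and {q0,q2}.
On input 1, block {q1,q6,q7,q8,q11} splits into {q6,q8,q11} and {q1,q7}.
Split {q3,q4,q5,q10} by δ(·,0) → {q4,q5} and {q3} and {q10}.
Stable partition: {q6,q8,q11} | {q4,q5} | {q0,q2} | {q1,q7} | {q3} | {q10} — 6 equivalence classes.
q2 and q11 end up in different blocks, so they are distinguishable. For instance, the string '1' is accepted from only q11.

Yes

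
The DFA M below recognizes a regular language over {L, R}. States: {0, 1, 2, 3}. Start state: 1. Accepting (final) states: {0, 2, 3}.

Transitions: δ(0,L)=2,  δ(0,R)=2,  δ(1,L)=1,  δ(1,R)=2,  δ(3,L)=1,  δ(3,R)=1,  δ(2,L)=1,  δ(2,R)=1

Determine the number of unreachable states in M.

2

Starting at 1 and following transitions, the reachable set is {1, 2}. That leaves 0, 3 unreachable — 2 in total.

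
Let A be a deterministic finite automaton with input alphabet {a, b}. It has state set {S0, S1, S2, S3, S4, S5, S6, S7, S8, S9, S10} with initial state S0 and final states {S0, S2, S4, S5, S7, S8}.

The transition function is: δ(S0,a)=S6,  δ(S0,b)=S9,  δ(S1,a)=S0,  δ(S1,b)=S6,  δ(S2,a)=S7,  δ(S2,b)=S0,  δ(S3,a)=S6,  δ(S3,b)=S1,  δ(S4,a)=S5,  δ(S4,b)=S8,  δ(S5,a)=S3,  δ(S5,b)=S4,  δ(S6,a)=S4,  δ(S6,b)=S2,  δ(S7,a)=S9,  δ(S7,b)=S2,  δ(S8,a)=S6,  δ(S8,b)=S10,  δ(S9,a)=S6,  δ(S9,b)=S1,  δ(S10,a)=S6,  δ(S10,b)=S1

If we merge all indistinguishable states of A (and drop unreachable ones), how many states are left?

6

Every state is reachable, so we keep all 11.
Initial partition by acceptance: {S0,S2,S4,S5,S7,S8} | {S1,S3,S6,S9,S10}.
Refine {S0,S2,S4,S5,S7,S8} on symbol a: members go to different blocks, giving {S0,S5,S7,S8} and {S2,S4}.
Refine {S0,S5,S7,S8} on symbol b: members go to different blocks, giving {S0,S8} and {S5,S7}.
Refine {S1,S3,S6,S9,S10} on symbol a: members go to different blocks, giving {S3,S9,S10} and {S1} and {S6}.
The partition is now stable with 6 blocks: {S0,S8} | {S3,S9,S10} | {S2,S4} | {S5,S7} | {S1} | {S6}.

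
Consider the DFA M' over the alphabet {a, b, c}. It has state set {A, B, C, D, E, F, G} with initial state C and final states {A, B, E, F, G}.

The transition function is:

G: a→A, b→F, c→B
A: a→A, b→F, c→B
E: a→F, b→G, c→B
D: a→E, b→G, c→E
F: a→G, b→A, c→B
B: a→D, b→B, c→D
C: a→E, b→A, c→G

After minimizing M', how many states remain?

Initial partition by acceptance: {A,B,E,F,G} | {C,D}.
Refine {A,B,E,F,G} on symbol a: members go to different blocks, giving {A,E,F,G} and {B}.
The partition is now stable with 3 blocks: {A,E,F,G} | {C,D} | {B}.

3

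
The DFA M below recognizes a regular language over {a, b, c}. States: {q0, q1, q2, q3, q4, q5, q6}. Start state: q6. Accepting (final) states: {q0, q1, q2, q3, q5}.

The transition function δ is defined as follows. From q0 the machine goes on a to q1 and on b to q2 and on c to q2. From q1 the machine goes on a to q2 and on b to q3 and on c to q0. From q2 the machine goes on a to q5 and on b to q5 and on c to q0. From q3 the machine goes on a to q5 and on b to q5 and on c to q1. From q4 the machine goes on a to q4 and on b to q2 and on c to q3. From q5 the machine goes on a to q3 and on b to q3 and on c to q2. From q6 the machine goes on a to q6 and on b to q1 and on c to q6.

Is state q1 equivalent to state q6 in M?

Reachable states from the start: {q0,q1,q2,q3,q5,q6}. Unreachable: {q4} — drop them.
P0 = {q0,q1,q2,q3,q5} | {q6}.
The partition is now stable with 2 blocks: {q0,q1,q2,q3,q5} | {q6}.
q1 and q6 end up in different blocks, so they are distinguishable. For instance, the string 'ε' is accepted from only q1.

No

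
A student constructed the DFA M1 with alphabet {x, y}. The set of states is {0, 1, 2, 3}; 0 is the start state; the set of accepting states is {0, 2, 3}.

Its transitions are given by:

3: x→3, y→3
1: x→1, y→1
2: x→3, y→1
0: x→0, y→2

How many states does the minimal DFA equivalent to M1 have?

Initial partition by acceptance: {0,2,3} | {1}.
Split {0,2,3} by δ(·,y) → {0,3} and {2}.
Split {0,3} by δ(·,y) → {0} and {3}.
Stable partition: {0} | {1} | {2} | {3} — 4 equivalence classes.

4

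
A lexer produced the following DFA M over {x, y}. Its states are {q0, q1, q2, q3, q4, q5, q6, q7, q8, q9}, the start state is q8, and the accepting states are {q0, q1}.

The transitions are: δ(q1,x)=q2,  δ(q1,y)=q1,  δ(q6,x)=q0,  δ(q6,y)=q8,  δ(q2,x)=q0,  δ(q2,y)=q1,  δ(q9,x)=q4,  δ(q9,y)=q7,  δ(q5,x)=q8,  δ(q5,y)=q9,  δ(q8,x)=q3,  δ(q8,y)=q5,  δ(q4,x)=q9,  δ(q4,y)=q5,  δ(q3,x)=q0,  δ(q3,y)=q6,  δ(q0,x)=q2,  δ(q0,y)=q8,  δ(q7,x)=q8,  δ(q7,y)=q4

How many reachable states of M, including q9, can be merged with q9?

All states are reachable from the start state.
Initial partition by acceptance: {q0,q1} | {q2,q3,q4,q5,q6,q7,q8,q9}.
Split {q0,q1} by δ(·,y) → {q0} and {q1}.
Refine {q2,q3,q4,q5,q6,q7,q8,q9} on symbol x: members go to different blocks, giving {q4,q5,q7,q8,q9} and {q2,q3,q6}.
Refine {q4,q5,q7,q8,q9} on symbol x: members go to different blocks, giving {q4,q5,q7,q9} and {q8}.
Refine {q4,q5,q7,q9} on symbol x: members go to different blocks, giving {q4,q9} and {q5,q7}.
Split {q2,q3,q6} by δ(·,y) → {q2} and {q3} and {q6}.
No further refinement is possible. Final partition (8 blocks): {q0} | {q4,q9} | {q1} | {q2} | {q8} | {q5,q7} | {q3} | {q6}.
State q9 belongs to the block {q4,q9}, which has 2 states.

2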